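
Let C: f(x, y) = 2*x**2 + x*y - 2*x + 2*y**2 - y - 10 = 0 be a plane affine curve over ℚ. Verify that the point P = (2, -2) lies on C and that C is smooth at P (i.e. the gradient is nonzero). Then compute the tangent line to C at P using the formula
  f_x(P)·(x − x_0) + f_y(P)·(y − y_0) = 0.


Tangent line at P: 4*x - 7*y - 22 = 0.

Step 1: f(2, -2) = 0, so P lies on C.
Step 2: partial derivatives
  f_x(x, y) = 4*x + y - 2, f_y(x, y) = x + 4*y - 1.
  f_x(P) = 4, f_y(P) = -7 (gradient nonzero, so P is smooth).
Step 3: tangent line at P: 4·(x − 2) + -7·(y − -2) = 0.
Expanding: 4*x - 7*y - 22 = 0.


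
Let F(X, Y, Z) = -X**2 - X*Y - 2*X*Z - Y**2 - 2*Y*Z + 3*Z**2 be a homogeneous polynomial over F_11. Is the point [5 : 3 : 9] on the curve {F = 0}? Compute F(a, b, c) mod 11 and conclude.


F(5,3,9) ≡ 6 (mod 11); P is NOT on the curve.

Evaluate F(5, 3, 9) term-by-term (mod 11).
  -X**2 ↦ -1·25·1·1 = -25
  -X*Y ↦ -1·5·3·1 = -15
  -2*X*Z ↦ -2·5·1·9 = -90
  -Y**2 ↦ -1·1·9·1 = -9
  -2*Y*Z ↦ -2·1·3·9 = -54
  3*Z**2 ↦ 3·1·1·81 = 243
Sum: F(5, 3, 9) = (-25) + (-15) + (-90) + (-9) + (-54) + (243) = 50.
Reducing mod 11: 50 ≡ 6 (mod 11).
Since F(a, b, c) ≡ 6 ≠ 0 (mod 11), P does NOT lie on the curve.


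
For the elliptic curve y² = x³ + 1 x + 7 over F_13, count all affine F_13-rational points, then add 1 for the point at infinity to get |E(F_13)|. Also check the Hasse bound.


Affine points = {(1, 3), (1, 10), (2, 2), (2, 11), (4, 6), (4, 7), (9, 2), (9, 11), (10, 4), (10, 9), (11, 6), (11, 7)}; affine count = 12; |E(F_13)| = 13.

Discriminant check: Δ ∝ 4a³ + 27b² = 4·1³ + 27·7² = 4·1 + 27·49 ≡ 1 (mod 13). Nonzero ⇒ E is nonsingular.
For each x ∈ F_13, compute rhs = x³ + 1·x + 7 mod 13, then count y ∈ F_13 with y² ≡ rhs.
  x = 0: rhs = 7, matching y values: none (0 points).
  x = 1: rhs = 9, matching y values: 3, 10 (2 points).
  x = 2: rhs = 4, matching y values: 2, 11 (2 points).
  x = 3: rhs = 11, matching y values: none (0 points).
  x = 4: rhs = 10, matching y values: 6, 7 (2 points).
  x = 5: rhs = 7, matching y values: none (0 points).
  x = 6: rhs = 8, matching y values: none (0 points).
  x = 7: rhs = 6, matching y values: none (0 points).
  x = 8: rhs = 7, matching y values: none (0 points).
  x = 9: rhs = 4, matching y values: 2, 11 (2 points).
  x = 10: rhs = 3, matching y values: 4, 9 (2 points).
  x = 11: rhs = 10, matching y values: 6, 7 (2 points).
  x = 12: rhs = 5, matching y values: none (0 points).
Total affine count: 12.
Full point count |E(F_13)| = 12 + 1 = 13.
Hasse bound: |13 − (13+1)| = |-1| = 1 ≤ 2√13 ≈ 7.2111 ✓.


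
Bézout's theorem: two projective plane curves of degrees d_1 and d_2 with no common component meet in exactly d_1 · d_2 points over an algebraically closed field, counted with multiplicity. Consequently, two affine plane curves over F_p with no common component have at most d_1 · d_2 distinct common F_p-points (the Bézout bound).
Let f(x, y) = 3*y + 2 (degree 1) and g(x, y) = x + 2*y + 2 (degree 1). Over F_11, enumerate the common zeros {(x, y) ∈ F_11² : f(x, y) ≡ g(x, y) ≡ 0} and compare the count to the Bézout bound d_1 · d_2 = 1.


Common zeros: {(3, 3)}; count = 1; Bézout bound = 1.

deg(f) = 1, deg(g) = 1, so Bézout bound = 1.
Scan x ∈ F_11. For each x, list the y ∈ F_11 with f(x, y) ≡ 0 and those with g(x, y) ≡ 0 (mod 11); the common zeros in that column are the intersection.
  x = 0: f ≡ 0 at y ∈ {3}; g ≡ 0 at y ∈ {10}; common: ∅.
  x = 1: f ≡ 0 at y ∈ {3}; g ≡ 0 at y ∈ {4}; common: ∅.
  x = 2: f ≡ 0 at y ∈ {3}; g ≡ 0 at y ∈ {9}; common: ∅.
  x = 3: f ≡ 0 at y ∈ {3}; g ≡ 0 at y ∈ {3}; common: {3}.
  x = 4: f ≡ 0 at y ∈ {3}; g ≡ 0 at y ∈ {8}; common: ∅.
  x = 5: f ≡ 0 at y ∈ {3}; g ≡ 0 at y ∈ {2}; common: ∅.
  x = 6: f ≡ 0 at y ∈ {3}; g ≡ 0 at y ∈ {7}; common: ∅.
  x = 7: f ≡ 0 at y ∈ {3}; g ≡ 0 at y ∈ {1}; common: ∅.
  x = 8: f ≡ 0 at y ∈ {3}; g ≡ 0 at y ∈ {6}; common: ∅.
  x = 9: f ≡ 0 at y ∈ {3}; g ≡ 0 at y ∈ {0}; common: ∅.
  x = 10: f ≡ 0 at y ∈ {3}; g ≡ 0 at y ∈ {5}; common: ∅.
Collecting: common zeros = {(3, 3)}, so the count is 1.
Comparison with the Bézout bound: 1 ≤ 1 = deg(f)·deg(g), as expected for curves with no common component (the bound is attained).


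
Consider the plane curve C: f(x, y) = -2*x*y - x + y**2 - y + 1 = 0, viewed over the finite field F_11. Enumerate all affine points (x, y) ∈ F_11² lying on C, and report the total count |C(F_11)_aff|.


Affine F_11-points: {(1, 0), (1, 3), (4, 1), (4, 8), (5, 2), (5, 9), (8, 7), (8, 10), (10, 4), (10, 6)}; count = 10.

For each of the 121 pairs (x, y) ∈ F_11², evaluate f(x, y) mod 11. Record the zeros.
  x = 0: [0↦1, 1↦1, 2↦3, 3↦7, 4↦2, 5↦10, 6↦9, 7↦10, 8↦2, 9↦7, 10↦3]  zeros at y ∈ ∅
  x = 1: [0↦0, 1↦9, 2↦9, 3↦0, 4↦4, 5↦10, 6↦7, 7↦6, 8↦7, 9↦10, 10↦4]  zeros at y ∈ {0, 3}
  x = 2: [0↦10, 1↦6, 2↦4, 3↦4, 4↦6, 5↦10, 6↦5, 7↦2, 8↦1, 9↦2, 10↦5]  zeros at y ∈ ∅
  x = 3: [0↦9, 1↦3, 2↦10, 3↦8, 4↦8, 5↦10, 6↦3, 7↦9, 8↦6, 9↦5, 10↦6]  zeros at y ∈ ∅
  x = 4: [0↦8, 1↦0, 2↦5, 3↦1, 4↦10, 5↦10, 6↦1, 7↦5, 8↦0, 9↦8, 10↦7]  zeros at y ∈ {1, 8}
  x = 5: [0↦7, 1↦8, 2↦0, 3↦5, 4↦1, 5↦10, 6↦10, 7↦1, 8↦5, 9↦0, 10↦8]  zeros at y ∈ {2, 9}
  x = 6: [0↦6, 1↦5, 2↦6, 3↦9, 4↦3, 5↦10, 6↦8, 7↦8, 8↦10, 9↦3, 10↦9]  zeros at y ∈ ∅
  x = 7: [0↦5, 1↦2, 2↦1, 3↦2, 4↦5, 5↦10, 6↦6, 7↦4, 8↦4, 9↦6, 10↦10]  zeros at y ∈ ∅
  x = 8: [0↦4, 1↦10, 2↦7, 3↦6, 4↦7, 5↦10, 6↦4, 7↦0, 8↦9, 9↦9, 10↦0]  zeros at y ∈ {7, 10}
  x = 9: [0↦3, 1↦7, 2↦2, 3↦10, 4↦9, 5↦10, 6↦2, 7↦7, 8↦3, 9↦1, 10↦1]  zeros at y ∈ ∅
  x = 10: [0↦2, 1↦4, 2↦8, 3↦3, 4↦0, 5↦10, 6↦0, 7↦3, 8↦8, 9↦4, 10↦2]  zeros at y ∈ {4, 6}
Collecting zeros: affine points = {(1, 0), (1, 3), (4, 1), (4, 8), (5, 2), (5, 9), (8, 7), (8, 10), (10, 4), (10, 6)}.
Total count |C(F_11)_aff| = 10.


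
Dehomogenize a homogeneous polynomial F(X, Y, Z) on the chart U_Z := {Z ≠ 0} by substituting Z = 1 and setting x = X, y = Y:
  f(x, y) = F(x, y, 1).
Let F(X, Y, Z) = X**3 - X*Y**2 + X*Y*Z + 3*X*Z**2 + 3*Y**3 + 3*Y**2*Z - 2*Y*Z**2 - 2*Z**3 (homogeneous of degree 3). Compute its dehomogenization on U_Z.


f(x, y) = x**3 - x*y**2 + x*y + 3*x + 3*y**3 + 3*y**2 - 2*y - 2

On U_Z we set Z = 1. Each monomial c·X^i·Y^j·Z^k in F becomes c·x^i·y^j·1^k = c·x^i·y^j.
Substituting Z = 1: F(X, Y, 1) = x**3 - x*y**2 + x*y + 3*x + 3*y**3 + 3*y**2 - 2*y - 2.
Note: deg(f) ≤ deg(F) = 3; strict inequality happens when F is divisible by Z (lost terms).


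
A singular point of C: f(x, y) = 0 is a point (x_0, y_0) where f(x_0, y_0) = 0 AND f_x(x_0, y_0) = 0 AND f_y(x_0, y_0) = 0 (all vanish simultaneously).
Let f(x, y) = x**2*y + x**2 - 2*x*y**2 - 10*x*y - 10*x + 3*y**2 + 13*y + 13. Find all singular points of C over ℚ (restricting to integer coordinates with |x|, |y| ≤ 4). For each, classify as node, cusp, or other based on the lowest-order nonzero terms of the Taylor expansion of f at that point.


Singular points: {(1, -2)}; classification: node.

Compute partial derivatives:
  f_x = 2*x*y + 2*x - 2*y**2 - 10*y - 10.
  f_y = x**2 - 4*x*y - 10*x + 6*y + 13.
Scan x_0 ∈ {−4, ..., 4}. For each x_0, f_y(x_0, y) is a polynomial in y; find its integer roots y ∈ {−4, ..., 4}, then test f_x and f at those candidates.
  x = -4: f_y(-4, y) = 22*y + 69; no integer root y with |y| ≤ 4.
  x = -3: f_y(-3, y) = 18*y + 52; no integer root y with |y| ≤ 4.
  x = -2: f_y(-2, y) = 14*y + 37; no integer root y with |y| ≤ 4.
  x = -1: f_y(-1, y) = 10*y + 24; no integer root y with |y| ≤ 4.
  x = 0: f_y(0, y) = 6*y + 13; no integer root y with |y| ≤ 4.
  x = 1: f_y(1, y) = 2*y + 4; vanishes at y ∈ {-2}. (1, -2): f_x = 0, f = 0 — SINGULAR.
  x = 2: f_y(2, y) = -2*y - 3; no integer root y with |y| ≤ 4.
  x = 3: f_y(3, y) = -6*y - 8; no integer root y with |y| ≤ 4.
  x = 4: f_y(4, y) = -10*y - 11; no integer root y with |y| ≤ 4.
Only singular point on the grid: (1, -2).
Classify: substitute x = 1 + u, y = -2 + v and expand: f = u**2*v - u**2 - 2*u*v**2 + v**2.
No constant or linear terms (consistent with a singular point). Quadratic part: -u**2 + v**2. Cubic part: u**2*v - 2*u*v**2.
The quadratic part v**2 - u**2 = (v − u)(v + u) splits into two distinct linear factors, so there are two distinct tangent lines y − -2 = ±(x − 1) — this is a node (ordinary double point).
Classification: node.


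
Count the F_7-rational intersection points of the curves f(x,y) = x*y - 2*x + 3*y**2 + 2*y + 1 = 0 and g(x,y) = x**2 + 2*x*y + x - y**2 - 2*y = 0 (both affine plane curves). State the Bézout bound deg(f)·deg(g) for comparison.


Common zeros: {(1, 3), (3, 6)}; count = 2; Bézout bound = 4.

deg(f) = 2, deg(g) = 2, so Bézout bound = 4.
Scan x ∈ F_7. For each x, list the y ∈ F_7 with f(x, y) ≡ 0 and those with g(x, y) ≡ 0 (mod 7); the common zeros in that column are the intersection.
  x = 0: f ≡ 0 at y ∈ ∅; g ≡ 0 at y ∈ {0, 5}; common: ∅.
  x = 1: f ≡ 0 at y ∈ {3}; g ≡ 0 at y ∈ {3, 4}; common: {3}.
  x = 2: f ≡ 0 at y ∈ ∅; g ≡ 0 at y ∈ {1}; common: ∅.
  x = 3: f ≡ 0 at y ∈ {4, 6}; g ≡ 0 at y ∈ {5, 6}; common: {6}.
  x = 4: f ≡ 0 at y ∈ {0, 5}; g ≡ 0 at y ∈ {2, 4}; common: ∅.
  x = 5: f ≡ 0 at y ∈ ∅; g ≡ 0 at y ∈ {2, 6}; common: ∅.
  x = 6: f ≡ 0 at y ∈ {1}; g ≡ 0 at y ∈ {0, 3}; common: ∅.
Collecting: common zeros = {(1, 3), (3, 6)}, so the count is 2.
Comparison with the Bézout bound: 2 ≤ 4 = deg(f)·deg(g), as expected for curves with no common component (the affine F_7-count falls short of the bound because intersections may lie at infinity, over extension fields, or carry multiplicity).


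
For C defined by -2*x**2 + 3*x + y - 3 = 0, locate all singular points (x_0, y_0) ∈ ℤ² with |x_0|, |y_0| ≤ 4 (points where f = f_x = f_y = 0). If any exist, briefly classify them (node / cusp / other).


No singular points in the scanned grid; C is smooth there.

Compute partial derivatives:
  f_x = 3 - 4*x.
  f_y = 1.
f_y = 1 is a nonzero constant, so f_y never vanishes: no point (x, y) can satisfy f = f_x = f_y = 0. In particular no (x, y) ∈ {−4, ..., 4}² is singular; the curve is smooth.


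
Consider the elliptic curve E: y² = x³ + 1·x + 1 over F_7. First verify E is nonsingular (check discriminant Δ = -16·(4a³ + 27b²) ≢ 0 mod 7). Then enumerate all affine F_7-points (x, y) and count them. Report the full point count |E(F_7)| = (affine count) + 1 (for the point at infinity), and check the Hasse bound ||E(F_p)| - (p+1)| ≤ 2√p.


Affine points = {(0, 1), (0, 6), (2, 2), (2, 5)}; affine count = 4; |E(F_7)| = 5.

Discriminant check: Δ ∝ 4a³ + 27b² = 4·1³ + 27·1² = 4·1 + 27·1 ≡ 3 (mod 7). Nonzero ⇒ E is nonsingular.
For each x ∈ F_7, compute rhs = x³ + 1·x + 1 mod 7, then count y ∈ F_7 with y² ≡ rhs.
  x = 0: rhs = 1, matching y values: 1, 6 (2 points).
  x = 1: rhs = 3, matching y values: none (0 points).
  x = 2: rhs = 4, matching y values: 2, 5 (2 points).
  x = 3: rhs = 3, matching y values: none (0 points).
  x = 4: rhs = 6, matching y values: none (0 points).
  x = 5: rhs = 5, matching y values: none (0 points).
  x = 6: rhs = 6, matching y values: none (0 points).
Total affine count: 4.
Full point count |E(F_7)| = 4 + 1 = 5.
Hasse bound: |5 − (7+1)| = |-3| = 3 ≤ 2√7 ≈ 5.2915 ✓.


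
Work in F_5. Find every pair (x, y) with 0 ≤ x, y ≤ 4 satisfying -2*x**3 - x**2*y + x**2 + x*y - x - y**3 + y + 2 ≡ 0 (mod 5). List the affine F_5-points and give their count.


Affine F_5-points: {(1, 0), (1, 1), (1, 4), (2, 4), (3, 4)}; count = 5.

For each of the 25 pairs (x, y) ∈ F_5², evaluate f(x, y) mod 5. Record the zeros.
  x = 0: [0↦2, 1↦2, 2↦1, 3↦3, 4↦2]  zeros at y ∈ ∅
  x = 1: [0↦0, 1↦0, 2↦4, 3↦1, 4↦0]  zeros at y ∈ {0, 1, 4}
  x = 2: [0↦3, 1↦1, 2↦3, 3↦3, 4↦0]  zeros at y ∈ {4}
  x = 3: [0↦4, 1↦3, 2↦1, 3↦2, 4↦0]  zeros at y ∈ {4}
  x = 4: [0↦1, 1↦4, 2↦1, 3↦1, 4↦3]  zeros at y ∈ ∅
Collecting zeros: affine points = {(1, 0), (1, 1), (1, 4), (2, 4), (3, 4)}.
Total count |C(F_5)_aff| = 5.


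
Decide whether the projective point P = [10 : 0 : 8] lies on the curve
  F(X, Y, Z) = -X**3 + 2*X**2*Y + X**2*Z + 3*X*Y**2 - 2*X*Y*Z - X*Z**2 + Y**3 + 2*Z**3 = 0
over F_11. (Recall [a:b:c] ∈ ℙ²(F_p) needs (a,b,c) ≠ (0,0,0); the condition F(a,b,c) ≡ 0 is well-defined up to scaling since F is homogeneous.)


F(10,0,8) ≡ 8 (mod 11); P is NOT on the curve.

Evaluate F(10, 0, 8) term-by-term (mod 11).
  -X**3 ↦ -1·1000·1·1 = -1000
  2*X**2*Y ↦ 2·100·0·1 = 0
  X**2*Z ↦ 1·100·1·8 = 800
  3*X*Y**2 ↦ 3·10·0·1 = 0
  -2*X*Y*Z ↦ -2·10·0·8 = 0
  -X*Z**2 ↦ -1·10·1·64 = -640
  Y**3 ↦ 1·1·0·1 = 0
  2*Z**3 ↦ 2·1·1·512 = 1024
Sum: F(10, 0, 8) = (-1000) + (0) + (800) + (0) + (0) + (-640) + (0) + (1024) = 184.
Reducing mod 11: 184 ≡ 8 (mod 11).
Since F(a, b, c) ≡ 8 ≠ 0 (mod 11), P does NOT lie on the curve.


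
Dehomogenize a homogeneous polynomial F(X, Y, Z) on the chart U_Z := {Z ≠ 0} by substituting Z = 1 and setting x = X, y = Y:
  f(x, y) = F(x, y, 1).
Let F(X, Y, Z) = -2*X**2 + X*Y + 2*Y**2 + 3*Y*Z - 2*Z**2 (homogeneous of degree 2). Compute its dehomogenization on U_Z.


f(x, y) = -2*x**2 + x*y + 2*y**2 + 3*y - 2

On U_Z we set Z = 1. Each monomial c·X^i·Y^j·Z^k in F becomes c·x^i·y^j·1^k = c·x^i·y^j.
Substituting Z = 1: F(X, Y, 1) = -2*x**2 + x*y + 2*y**2 + 3*y - 2.
Note: deg(f) ≤ deg(F) = 2; strict inequality happens when F is divisible by Z (lost terms).


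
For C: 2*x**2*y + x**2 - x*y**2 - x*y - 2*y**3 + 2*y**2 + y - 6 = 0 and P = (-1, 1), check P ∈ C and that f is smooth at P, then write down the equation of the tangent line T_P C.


Tangent line at P: -8*x + 4*y - 12 = 0.

Step 1: f(-1, 1) = 0, so P lies on C.
Step 2: partial derivatives
  f_x(x, y) = 4*x*y + 2*x - y**2 - y, f_y(x, y) = 2*x**2 - 2*x*y - x - 6*y**2 + 4*y + 1.
  f_x(P) = -8, f_y(P) = 4 (gradient nonzero, so P is smooth).
Step 3: tangent line at P: -8·(x − -1) + 4·(y − 1) = 0.
Expanding: -8*x + 4*y - 12 = 0.


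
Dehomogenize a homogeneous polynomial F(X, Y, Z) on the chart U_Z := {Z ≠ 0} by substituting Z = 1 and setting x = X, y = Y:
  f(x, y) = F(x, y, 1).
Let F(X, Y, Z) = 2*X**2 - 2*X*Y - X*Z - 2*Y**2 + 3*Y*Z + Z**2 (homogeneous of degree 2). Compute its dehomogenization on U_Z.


f(x, y) = 2*x**2 - 2*x*y - x - 2*y**2 + 3*y + 1

On U_Z we set Z = 1. Each monomial c·X^i·Y^j·Z^k in F becomes c·x^i·y^j·1^k = c·x^i·y^j.
Substituting Z = 1: F(X, Y, 1) = 2*x**2 - 2*x*y - x - 2*y**2 + 3*y + 1.
Note: deg(f) ≤ deg(F) = 2; strict inequality happens when F is divisible by Z (lost terms).


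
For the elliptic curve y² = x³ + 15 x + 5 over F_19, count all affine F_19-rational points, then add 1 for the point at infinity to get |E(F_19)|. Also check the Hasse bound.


Affine points = {(0, 9), (0, 10), (2, 9), (2, 10), (3, 1), (3, 18), (6, 8), (6, 11), (7, 4), (7, 15), (11, 0), (16, 3), (16, 16), (17, 9), (17, 10)}; affine count = 15; |E(F_19)| = 16.

Discriminant check: Δ ∝ 4a³ + 27b² = 4·15³ + 27·5² = 4·3375 + 27·25 ≡ 1 (mod 19). Nonzero ⇒ E is nonsingular.
For each x ∈ F_19, compute rhs = x³ + 15·x + 5 mod 19, then count y ∈ F_19 with y² ≡ rhs.
  x = 0: rhs = 5, matching y values: 9, 10 (2 points).
  x = 1: rhs = 2, matching y values: none (0 points).
  x = 2: rhs = 5, matching y values: 9, 10 (2 points).
  x = 3: rhs = 1, matching y values: 1, 18 (2 points).
  x = 4: rhs = 15, matching y values: none (0 points).
  x = 5: rhs = 15, matching y values: none (0 points).
  x = 6: rhs = 7, matching y values: 8, 11 (2 points).
  x = 7: rhs = 16, matching y values: 4, 15 (2 points).
  x = 8: rhs = 10, matching y values: none (0 points).
  x = 9: rhs = 14, matching y values: none (0 points).
  x = 10: rhs = 15, matching y values: none (0 points).
  x = 11: rhs = 0, matching y values: 0 (1 points).
  x = 12: rhs = 13, matching y values: none (0 points).
  x = 13: rhs = 3, matching y values: none (0 points).
  x = 14: rhs = 14, matching y values: none (0 points).
  x = 15: rhs = 14, matching y values: none (0 points).
  x = 16: rhs = 9, matching y values: 3, 16 (2 points).
  x = 17: rhs = 5, matching y values: 9, 10 (2 points).
  x = 18: rhs = 8, matching y values: none (0 points).
Total affine count: 15.
Full point count |E(F_19)| = 15 + 1 = 16.
Hasse bound: |16 − (19+1)| = |-4| = 4 ≤ 2√19 ≈ 8.7178 ✓.


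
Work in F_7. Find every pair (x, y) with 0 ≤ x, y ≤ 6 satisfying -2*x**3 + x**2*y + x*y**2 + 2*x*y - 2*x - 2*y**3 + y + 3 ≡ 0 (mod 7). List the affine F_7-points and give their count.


Affine F_7-points: {(2, 2), (2, 4), (4, 0), (5, 4), (6, 0), (6, 3)}; count = 6.

For each of the 49 pairs (x, y) ∈ F_7², evaluate f(x, y) mod 7. Record the zeros.
  x = 0: [0↦3, 1↦2, 2↦3, 3↦1, 4↦5, 5↦3, 6↦4]  zeros at y ∈ ∅
  x = 1: [0↦6, 1↦2, 2↦2, 3↦1, 4↦1, 5↦4, 6↦5]  zeros at y ∈ ∅
  x = 2: [0↦4, 1↦6, 2↦0, 3↦2, 4↦0, 5↦3, 6↦6]  zeros at y ∈ {2, 4}
  x = 3: [0↦6, 1↦2, 2↦6, 3↦6, 4↦4, 5↦2, 6↦2]  zeros at y ∈ ∅
  x = 4: [0↦0, 1↦6, 2↦1, 3↦1, 4↦1, 5↦3, 6↦2]  zeros at y ∈ {0}
  x = 5: [0↦2, 1↦6, 2↦1, 3↦3, 4↦0, 5↦1, 6↦1]  zeros at y ∈ {4}
  x = 6: [0↦0, 1↦4, 2↦1, 3↦0, 4↦3, 5↦5, 6↦1]  zeros at y ∈ {0, 3}
Collecting zeros: affine points = {(2, 2), (2, 4), (4, 0), (5, 4), (6, 0), (6, 3)}.
Total count |C(F_7)_aff| = 6.


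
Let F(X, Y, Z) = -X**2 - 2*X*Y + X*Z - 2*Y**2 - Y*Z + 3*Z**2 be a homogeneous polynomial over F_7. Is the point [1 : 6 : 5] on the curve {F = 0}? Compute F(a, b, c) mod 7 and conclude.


F(1,6,5) ≡ 0 (mod 7); P is on the curve.

Evaluate F(1, 6, 5) term-by-term (mod 7).
  -X**2 ↦ -1·1·1·1 = -1
  -2*X*Y ↦ -2·1·6·1 = -12
  X*Z ↦ 1·1·1·5 = 5
  -2*Y**2 ↦ -2·1·36·1 = -72
  -Y*Z ↦ -1·1·6·5 = -30
  3*Z**2 ↦ 3·1·1·25 = 75
Sum: F(1, 6, 5) = (-1) + (-12) + (5) + (-72) + (-30) + (75) = -35.
Reducing mod 7: -35 ≡ 0 (mod 7).
Since F(a, b, c) ≡ 0 (mod 7), P lies on the curve.


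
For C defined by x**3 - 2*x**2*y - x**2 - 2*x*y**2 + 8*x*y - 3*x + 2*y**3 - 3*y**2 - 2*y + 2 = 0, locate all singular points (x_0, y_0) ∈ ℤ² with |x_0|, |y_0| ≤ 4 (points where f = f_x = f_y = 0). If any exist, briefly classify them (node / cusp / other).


Singular points: {(1, 1)}; classification: cusp.

Compute partial derivatives:
  f_x = 3*x**2 - 4*x*y - 2*x - 2*y**2 + 8*y - 3.
  f_y = -2*x**2 - 4*x*y + 8*x + 6*y**2 - 6*y - 2.
Scan x_0 ∈ {−4, ..., 4}. For each x_0, f_y(x_0, y) is a polynomial in y; find its integer roots y ∈ {−4, ..., 4}, then test f_x and f at those candidates.
  x = -4: f_y(-4, y) = 6*y**2 + 10*y - 66; no integer root y with |y| ≤ 4.
  x = -3: f_y(-3, y) = 6*y**2 + 6*y - 44; no integer root y with |y| ≤ 4.
  x = -2: f_y(-2, y) = 6*y**2 + 2*y - 26; no integer root y with |y| ≤ 4.
  x = -1: f_y(-1, y) = 6*y**2 - 2*y - 12; no integer root y with |y| ≤ 4.
  x = 0: f_y(0, y) = 6*y**2 - 6*y - 2; no integer root y with |y| ≤ 4.
  x = 1: f_y(1, y) = 6*y**2 - 10*y + 4; vanishes at y ∈ {1}. (1, 1): f_x = 0, f = 0 — SINGULAR.
  x = 2: f_y(2, y) = 6*y**2 - 14*y + 6; no integer root y with |y| ≤ 4.
  x = 3: f_y(3, y) = 6*y**2 - 18*y + 4; no integer root y with |y| ≤ 4.
  x = 4: f_y(4, y) = 6*y**2 - 22*y - 2; no integer root y with |y| ≤ 4.
Only singular point on the grid: (1, 1).
Classify: substitute x = 1 + u, y = 1 + v and expand: f = u**3 - 2*u**2*v - 2*u*v**2 + 2*v**3 + v**2.
No constant or linear terms (consistent with a singular point). Quadratic part: v**2. Cubic part: u**3 - 2*u**2*v - 2*u*v**2 + 2*v**3.
The quadratic part v**2 is a perfect square, so there is a single (double) tangent line v = 0, i.e. y = 1. Restricting the cubic part to that line (v = 0) leaves u**3 ≠ 0, so f is not divisible by v and the branch is v² ≈ -u**3 to lowest order — this is a cusp.
Classification: cusp.


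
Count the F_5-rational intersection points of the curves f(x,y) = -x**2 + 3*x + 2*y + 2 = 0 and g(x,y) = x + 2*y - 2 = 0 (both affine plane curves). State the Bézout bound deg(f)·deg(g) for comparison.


Common zeros: {(1, 3)}; count = 1; Bézout bound = 2.

deg(f) = 2, deg(g) = 1, so Bézout bound = 2.
Scan x ∈ F_5. For each x, list the y ∈ F_5 with f(x, y) ≡ 0 and those with g(x, y) ≡ 0 (mod 5); the common zeros in that column are the intersection.
  x = 0: f ≡ 0 at y ∈ {4}; g ≡ 0 at y ∈ {1}; common: ∅.
  x = 1: f ≡ 0 at y ∈ {3}; g ≡ 0 at y ∈ {3}; common: {3}.
  x = 2: f ≡ 0 at y ∈ {3}; g ≡ 0 at y ∈ {0}; common: ∅.
  x = 3: f ≡ 0 at y ∈ {4}; g ≡ 0 at y ∈ {2}; common: ∅.
  x = 4: f ≡ 0 at y ∈ {1}; g ≡ 0 at y ∈ {4}; common: ∅.
Collecting: common zeros = {(1, 3)}, so the count is 1.
Comparison with the Bézout bound: 1 ≤ 2 = deg(f)·deg(g), as expected for curves with no common component (the affine F_5-count falls short of the bound because intersections may lie at infinity, over extension fields, or carry multiplicity).


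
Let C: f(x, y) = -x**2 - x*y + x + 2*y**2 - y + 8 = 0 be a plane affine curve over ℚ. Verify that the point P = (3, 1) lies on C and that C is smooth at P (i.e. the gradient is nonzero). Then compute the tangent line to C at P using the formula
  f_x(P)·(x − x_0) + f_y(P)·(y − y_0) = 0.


Tangent line at P: 18 - 6*x = 0.

Step 1: f(3, 1) = 0, so P lies on C.
Step 2: partial derivatives
  f_x(x, y) = -2*x - y + 1, f_y(x, y) = -x + 4*y - 1.
  f_x(P) = -6, f_y(P) = 0 (gradient nonzero, so P is smooth).
Step 3: tangent line at P: -6·(x − 3) + 0·(y − 1) = 0.
Expanding: 18 - 6*x = 0.


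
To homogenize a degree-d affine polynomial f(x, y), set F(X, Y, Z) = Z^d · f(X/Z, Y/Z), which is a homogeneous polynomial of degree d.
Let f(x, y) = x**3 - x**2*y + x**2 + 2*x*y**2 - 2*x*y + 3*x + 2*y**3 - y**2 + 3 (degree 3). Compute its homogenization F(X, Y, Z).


F(X, Y, Z) = X**3 - X**2*Y + X**2*Z + 2*X*Y**2 - 2*X*Y*Z + 3*X*Z**2 + 2*Y**3 - Y**2*Z + 3*Z**3

deg(f) = 3.
Substitute x = X/Z, y = Y/Z into f, then multiply by Z^3.
  monomial 1·x^3·y^0 ↦ 1·X^3·Y^0·Z^0.
  monomial -1·x^2·y^1 ↦ -1·X^2·Y^1·Z^0.
  monomial 1·x^2·y^0 ↦ 1·X^2·Y^0·Z^1.
  monomial 2·x^1·y^2 ↦ 2·X^1·Y^2·Z^0.
  monomial -2·x^1·y^1 ↦ -2·X^1·Y^1·Z^1.
  monomial 3·x^1·y^0 ↦ 3·X^1·Y^0·Z^2.
  monomial 2·x^0·y^3 ↦ 2·X^0·Y^3·Z^0.
  monomial -1·x^0·y^2 ↦ -1·X^0·Y^2·Z^1.
  monomial 3·x^0·y^0 ↦ 3·X^0·Y^0·Z^3.
Collecting: F(X, Y, Z) = X**3 - X**2*Y + X**2*Z + 2*X*Y**2 - 2*X*Y*Z + 3*X*Z**2 + 2*Y**3 - Y**2*Z + 3*Z**3.


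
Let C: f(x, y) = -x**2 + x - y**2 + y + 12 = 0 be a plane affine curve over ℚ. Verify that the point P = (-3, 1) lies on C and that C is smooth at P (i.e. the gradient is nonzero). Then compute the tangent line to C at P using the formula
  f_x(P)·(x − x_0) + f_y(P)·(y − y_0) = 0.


Tangent line at P: 7*x - y + 22 = 0.

Step 1: f(-3, 1) = 0, so P lies on C.
Step 2: partial derivatives
  f_x(x, y) = 1 - 2*x, f_y(x, y) = 1 - 2*y.
  f_x(P) = 7, f_y(P) = -1 (gradient nonzero, so P is smooth).
Step 3: tangent line at P: 7·(x − -3) + -1·(y − 1) = 0.
Expanding: 7*x - y + 22 = 0.


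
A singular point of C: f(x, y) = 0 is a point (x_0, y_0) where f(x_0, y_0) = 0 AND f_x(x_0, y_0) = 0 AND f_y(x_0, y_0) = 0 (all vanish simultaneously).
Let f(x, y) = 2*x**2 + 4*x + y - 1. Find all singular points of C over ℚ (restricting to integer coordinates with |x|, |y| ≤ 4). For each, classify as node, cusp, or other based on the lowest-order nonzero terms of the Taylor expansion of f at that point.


No singular points in the scanned grid; C is smooth there.

Compute partial derivatives:
  f_x = 4*x + 4.
  f_y = 1.
f_y = 1 is a nonzero constant, so f_y never vanishes: no point (x, y) can satisfy f = f_x = f_y = 0. In particular no (x, y) ∈ {−4, ..., 4}² is singular; the curve is smooth.


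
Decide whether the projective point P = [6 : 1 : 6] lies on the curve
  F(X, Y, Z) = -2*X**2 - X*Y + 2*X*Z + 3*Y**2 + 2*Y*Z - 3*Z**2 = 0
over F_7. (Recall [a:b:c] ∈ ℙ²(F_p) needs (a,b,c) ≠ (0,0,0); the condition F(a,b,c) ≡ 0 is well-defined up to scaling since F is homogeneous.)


F(6,1,6) ≡ 6 (mod 7); P is NOT on the curve.

Evaluate F(6, 1, 6) term-by-term (mod 7).
  -2*X**2 ↦ -2·36·1·1 = -72
  -X*Y ↦ -1·6·1·1 = -6
  2*X*Z ↦ 2·6·1·6 = 72
  3*Y**2 ↦ 3·1·1·1 = 3
  2*Y*Z ↦ 2·1·1·6 = 12
  -3*Z**2 ↦ -3·1·1·36 = -108
Sum: F(6, 1, 6) = (-72) + (-6) + (72) + (3) + (12) + (-108) = -99.
Reducing mod 7: -99 ≡ 6 (mod 7).
Since F(a, b, c) ≡ 6 ≠ 0 (mod 7), P does NOT lie on the curve.


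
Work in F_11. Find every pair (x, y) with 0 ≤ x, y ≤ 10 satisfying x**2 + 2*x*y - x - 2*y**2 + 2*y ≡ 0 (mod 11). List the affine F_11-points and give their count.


Affine F_11-points: {(0, 0), (0, 1), (1, 0), (1, 2), (4, 6), (4, 10), (7, 2), (7, 6), (10, 1), (10, 10)}; count = 10.

For each of the 121 pairs (x, y) ∈ F_11², evaluate f(x, y) mod 11. Record the zeros.
  x = 0: [0↦0, 1↦0, 2↦7, 3↦10, 4↦9, 5↦4, 6↦6, 7↦4, 8↦9, 9↦10, 10↦7]  zeros at y ∈ {0, 1}
  x = 1: [0↦0, 1↦2, 2↦0, 3↦5, 4↦6, 5↦3, 6↦7, 7↦7, 8↦3, 9↦6, 10↦5]  zeros at y ∈ {0, 2}
  x = 2: [0↦2, 1↦6, 2↦6, 3↦2, 4↦5, 5↦4, 6↦10, 7↦1, 8↦10, 9↦4, 10↦5]  zeros at y ∈ ∅
  x = 3: [0↦6, 1↦1, 2↦3, 3↦1, 4↦6, 5↦7, 6↦4, 7↦8, 8↦8, 9↦4, 10↦7]  zeros at y ∈ ∅
  x = 4: [0↦1, 1↦9, 2↦2, 3↦2, 4↦9, 5↦1, 6↦0, 7↦6, 8↦8, 9↦6, 10↦0]  zeros at y ∈ {6, 10}
  x = 5: [0↦9, 1↦8, 2↦3, 3↦5, 4↦3, 5↦8, 6↦9, 7↦6, 8↦10, 9↦10, 10↦6]  zeros at y ∈ ∅
  x = 6: [0↦8, 1↦9, 2↦6, 3↦10, 4↦10, 5↦6, 6↦9, 7↦8, 8↦3, 9↦5, 10↦3]  zeros at y ∈ ∅
  x = 7: [0↦9, 1↦1, 2↦0, 3↦6, 4↦8, 5↦6, 6↦0, 7↦1, 8↦9, 9↦2, 10↦2]  zeros at y ∈ {2, 6}
  x = 8: [0↦1, 1↦6, 2↦7, 3↦4, 4↦8, 5↦8, 6↦4, 7↦7, 8↦6, 9↦1, 10↦3]  zeros at y ∈ ∅
  x = 9: [0↦6, 1↦2, 2↦5, 3↦4, 4↦10, 5↦1, 6↦10, 7↦4, 8↦5, 9↦2, 10↦6]  zeros at y ∈ ∅
  x = 10: [0↦2, 1↦0, 2↦5, 3↦6, 4↦3, 5↦7, 6↦7, 7↦3, 8↦6, 9↦5, 10↦0]  zeros at y ∈ {1, 10}
Collecting zeros: affine points = {(0, 0), (0, 1), (1, 0), (1, 2), (4, 6), (4, 10), (7, 2), (7, 6), (10, 1), (10, 10)}.
Total count |C(F_11)_aff| = 10.


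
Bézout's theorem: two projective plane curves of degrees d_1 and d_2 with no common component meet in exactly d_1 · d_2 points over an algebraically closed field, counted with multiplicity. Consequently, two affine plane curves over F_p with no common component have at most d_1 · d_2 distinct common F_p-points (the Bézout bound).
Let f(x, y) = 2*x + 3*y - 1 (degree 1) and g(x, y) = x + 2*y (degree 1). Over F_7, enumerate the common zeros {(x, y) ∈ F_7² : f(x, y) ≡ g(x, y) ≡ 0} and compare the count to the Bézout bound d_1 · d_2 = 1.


Common zeros: {(2, 6)}; count = 1; Bézout bound = 1.

deg(f) = 1, deg(g) = 1, so Bézout bound = 1.
Scan x ∈ F_7. For each x, list the y ∈ F_7 with f(x, y) ≡ 0 and those with g(x, y) ≡ 0 (mod 7); the common zeros in that column are the intersection.
  x = 0: f ≡ 0 at y ∈ {5}; g ≡ 0 at y ∈ {0}; common: ∅.
  x = 1: f ≡ 0 at y ∈ {2}; g ≡ 0 at y ∈ {3}; common: ∅.
  x = 2: f ≡ 0 at y ∈ {6}; g ≡ 0 at y ∈ {6}; common: {6}.
  x = 3: f ≡ 0 at y ∈ {3}; g ≡ 0 at y ∈ {2}; common: ∅.
  x = 4: f ≡ 0 at y ∈ {0}; g ≡ 0 at y ∈ {5}; common: ∅.
  x = 5: f ≡ 0 at y ∈ {4}; g ≡ 0 at y ∈ {1}; common: ∅.
  x = 6: f ≡ 0 at y ∈ {1}; g ≡ 0 at y ∈ {4}; common: ∅.
Collecting: common zeros = {(2, 6)}, so the count is 1.
Comparison with the Bézout bound: 1 ≤ 1 = deg(f)·deg(g), as expected for curves with no common component (the bound is attained).


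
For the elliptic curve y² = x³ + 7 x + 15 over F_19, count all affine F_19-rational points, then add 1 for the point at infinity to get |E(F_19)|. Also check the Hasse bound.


Affine points = {(1, 2), (1, 17), (3, 5), (3, 14), (5, 2), (5, 17), (6, 8), (6, 11), (9, 3), (9, 16), (11, 6), (11, 13), (13, 2), (13, 17), (14, 8), (14, 11), (16, 9), (16, 10), (18, 8), (18, 11)}; affine count = 20; |E(F_19)| = 21.

Discriminant check: Δ ∝ 4a³ + 27b² = 4·7³ + 27·15² = 4·343 + 27·225 ≡ 18 (mod 19). Nonzero ⇒ E is nonsingular.
For each x ∈ F_19, compute rhs = x³ + 7·x + 15 mod 19, then count y ∈ F_19 with y² ≡ rhs.
  x = 0: rhs = 15, matching y values: none (0 points).
  x = 1: rhs = 4, matching y values: 2, 17 (2 points).
  x = 2: rhs = 18, matching y values: none (0 points).
  x = 3: rhs = 6, matching y values: 5, 14 (2 points).
  x = 4: rhs = 12, matching y values: none (0 points).
  x = 5: rhs = 4, matching y values: 2, 17 (2 points).
  x = 6: rhs = 7, matching y values: 8, 11 (2 points).
  x = 7: rhs = 8, matching y values: none (0 points).
  x = 8: rhs = 13, matching y values: none (0 points).
  x = 9: rhs = 9, matching y values: 3, 16 (2 points).
  x = 10: rhs = 2, matching y values: none (0 points).
  x = 11: rhs = 17, matching y values: 6, 13 (2 points).
  x = 12: rhs = 3, matching y values: none (0 points).
  x = 13: rhs = 4, matching y values: 2, 17 (2 points).
  x = 14: rhs = 7, matching y values: 8, 11 (2 points).
  x = 15: rhs = 18, matching y values: none (0 points).
  x = 16: rhs = 5, matching y values: 9, 10 (2 points).
  x = 17: rhs = 12, matching y values: none (0 points).
  x = 18: rhs = 7, matching y values: 8, 11 (2 points).
Total affine count: 20.
Full point count |E(F_19)| = 20 + 1 = 21.
Hasse bound: |21 − (19+1)| = |1| = 1 ≤ 2√19 ≈ 8.7178 ✓.


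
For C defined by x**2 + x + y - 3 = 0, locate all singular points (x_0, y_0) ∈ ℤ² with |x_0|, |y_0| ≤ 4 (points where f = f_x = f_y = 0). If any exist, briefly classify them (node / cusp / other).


No singular points in the scanned grid; C is smooth there.

Compute partial derivatives:
  f_x = 2*x + 1.
  f_y = 1.
f_y = 1 is a nonzero constant, so f_y never vanishes: no point (x, y) can satisfy f = f_x = f_y = 0. In particular no (x, y) ∈ {−4, ..., 4}² is singular; the curve is smooth.


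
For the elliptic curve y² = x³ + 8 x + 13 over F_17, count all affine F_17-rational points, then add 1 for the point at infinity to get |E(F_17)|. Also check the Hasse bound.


Affine points = {(0, 8), (0, 9), (3, 8), (3, 9), (5, 5), (5, 12), (7, 2), (7, 15), (9, 7), (9, 10), (11, 2), (11, 15), (12, 1), (12, 16), (13, 6), (13, 11), (14, 8), (14, 9), (16, 2), (16, 15)}; affine count = 20; |E(F_17)| = 21.

Discriminant check: Δ ∝ 4a³ + 27b² = 4·8³ + 27·13² = 4·512 + 27·169 ≡ 15 (mod 17). Nonzero ⇒ E is nonsingular.
For each x ∈ F_17, compute rhs = x³ + 8·x + 13 mod 17, then count y ∈ F_17 with y² ≡ rhs.
  x = 0: rhs = 13, matching y values: 8, 9 (2 points).
  x = 1: rhs = 5, matching y values: none (0 points).
  x = 2: rhs = 3, matching y values: none (0 points).
  x = 3: rhs = 13, matching y values: 8, 9 (2 points).
  x = 4: rhs = 7, matching y values: none (0 points).
  x = 5: rhs = 8, matching y values: 5, 12 (2 points).
  x = 6: rhs = 5, matching y values: none (0 points).
  x = 7: rhs = 4, matching y values: 2, 15 (2 points).
  x = 8: rhs = 11, matching y values: none (0 points).
  x = 9: rhs = 15, matching y values: 7, 10 (2 points).
  x = 10: rhs = 5, matching y values: none (0 points).
  x = 11: rhs = 4, matching y values: 2, 15 (2 points).
  x = 12: rhs = 1, matching y values: 1, 16 (2 points).
  x = 13: rhs = 2, matching y values: 6, 11 (2 points).
  x = 14: rhs = 13, matching y values: 8, 9 (2 points).
  x = 15: rhs = 6, matching y values: none (0 points).
  x = 16: rhs = 4, matching y values: 2, 15 (2 points).
Total affine count: 20.
Full point count |E(F_17)| = 20 + 1 = 21.
Hasse bound: |21 − (17+1)| = |3| = 3 ≤ 2√17 ≈ 8.2462 ✓.


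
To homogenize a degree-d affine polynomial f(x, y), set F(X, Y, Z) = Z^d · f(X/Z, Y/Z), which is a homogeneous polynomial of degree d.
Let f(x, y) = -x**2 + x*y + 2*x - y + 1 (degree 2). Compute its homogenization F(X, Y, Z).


F(X, Y, Z) = -X**2 + X*Y + 2*X*Z - Y*Z + Z**2

deg(f) = 2.
Substitute x = X/Z, y = Y/Z into f, then multiply by Z^2.
  monomial -1·x^2·y^0 ↦ -1·X^2·Y^0·Z^0.
  monomial 1·x^1·y^1 ↦ 1·X^1·Y^1·Z^0.
  monomial 2·x^1·y^0 ↦ 2·X^1·Y^0·Z^1.
  monomial -1·x^0·y^1 ↦ -1·X^0·Y^1·Z^1.
  monomial 1·x^0·y^0 ↦ 1·X^0·Y^0·Z^2.
Collecting: F(X, Y, Z) = -X**2 + X*Y + 2*X*Z - Y*Z + Z**2.


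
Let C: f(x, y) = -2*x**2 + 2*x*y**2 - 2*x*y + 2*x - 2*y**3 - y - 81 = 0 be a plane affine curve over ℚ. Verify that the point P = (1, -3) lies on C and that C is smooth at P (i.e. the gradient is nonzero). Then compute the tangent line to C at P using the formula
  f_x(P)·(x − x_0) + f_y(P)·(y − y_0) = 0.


Tangent line at P: 22*x - 69*y - 229 = 0.

Step 1: f(1, -3) = 0, so P lies on C.
Step 2: partial derivatives
  f_x(x, y) = -4*x + 2*y**2 - 2*y + 2, f_y(x, y) = 4*x*y - 2*x - 6*y**2 - 1.
  f_x(P) = 22, f_y(P) = -69 (gradient nonzero, so P is smooth).
Step 3: tangent line at P: 22·(x − 1) + -69·(y − -3) = 0.
Expanding: 22*x - 69*y - 229 = 0.


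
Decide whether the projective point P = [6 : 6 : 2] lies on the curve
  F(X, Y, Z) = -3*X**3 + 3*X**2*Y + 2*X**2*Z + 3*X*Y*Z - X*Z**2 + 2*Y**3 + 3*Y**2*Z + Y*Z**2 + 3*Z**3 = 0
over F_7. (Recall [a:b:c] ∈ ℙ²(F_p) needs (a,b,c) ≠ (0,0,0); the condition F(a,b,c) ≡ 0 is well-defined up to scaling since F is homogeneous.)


F(6,6,2) ≡ 3 (mod 7); P is NOT on the curve.

Evaluate F(6, 6, 2) term-by-term (mod 7).
  -3*X**3 ↦ -3·216·1·1 = -648
  3*X**2*Y ↦ 3·36·6·1 = 648
  2*X**2*Z ↦ 2·36·1·2 = 144
  3*X*Y*Z ↦ 3·6·6·2 = 216
  -X*Z**2 ↦ -1·6·1·4 = -24
  2*Y**3 ↦ 2·1·216·1 = 432
  3*Y**2*Z ↦ 3·1·36·2 = 216
  Y*Z**2 ↦ 1·1·6·4 = 24
  3*Z**3 ↦ 3·1·1·8 = 24
Sum: F(6, 6, 2) = (-648) + (648) + (144) + (216) + (-24) + (432) + (216) + (24) + (24) = 1032.
Reducing mod 7: 1032 ≡ 3 (mod 7).
Since F(a, b, c) ≡ 3 ≠ 0 (mod 7), P does NOT lie on the curve.


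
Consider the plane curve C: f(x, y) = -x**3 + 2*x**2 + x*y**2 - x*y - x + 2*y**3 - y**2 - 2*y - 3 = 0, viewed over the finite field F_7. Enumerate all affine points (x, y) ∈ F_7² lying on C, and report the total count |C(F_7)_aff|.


Affine F_7-points: {(1, 2), (1, 3), (2, 2), (3, 3), (5, 1), (5, 3), (6, 1), (6, 2), (6, 5)}; count = 9.

For each of the 49 pairs (x, y) ∈ F_7², evaluate f(x, y) mod 7. Record the zeros.
  x = 0: [0↦4, 1↦3, 2↦5, 3↦1, 4↦3, 5↦2, 6↦3]  zeros at y ∈ ∅
  x = 1: [0↦4, 1↦3, 2↦0, 3↦0, 4↦1, 5↦1, 6↦5]  zeros at y ∈ {2, 3}
  x = 2: [0↦2, 1↦1, 2↦0, 3↦4, 4↦4, 5↦5, 6↦5]  zeros at y ∈ {2}
  x = 3: [0↦6, 1↦5, 2↦6, 3↦0, 4↦6, 5↦1, 6↦4]  zeros at y ∈ {3}
  x = 4: [0↦3, 1↦2, 2↦5, 3↦3, 4↦1, 5↦4, 6↦3]  zeros at y ∈ ∅
  x = 5: [0↦1, 1↦0, 2↦5, 3↦0, 4↦4, 5↦1, 6↦3]  zeros at y ∈ {1, 3}
  x = 6: [0↦1, 1↦0, 2↦0, 3↦6, 4↦2, 5↦0, 6↦5]  zeros at y ∈ {1, 2, 5}
Collecting zeros: affine points = {(1, 2), (1, 3), (2, 2), (3, 3), (5, 1), (5, 3), (6, 1), (6, 2), (6, 5)}.
Total count |C(F_7)_aff| = 9.


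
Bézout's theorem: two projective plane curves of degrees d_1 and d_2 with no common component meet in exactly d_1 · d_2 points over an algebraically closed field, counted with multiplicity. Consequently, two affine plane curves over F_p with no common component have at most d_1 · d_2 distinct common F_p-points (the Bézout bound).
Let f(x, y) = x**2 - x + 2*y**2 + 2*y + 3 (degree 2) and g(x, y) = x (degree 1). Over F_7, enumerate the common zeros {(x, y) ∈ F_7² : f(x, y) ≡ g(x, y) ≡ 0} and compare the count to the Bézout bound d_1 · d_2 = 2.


Common zeros: {(0, 1), (0, 5)}; count = 2; Bézout bound = 2.

deg(f) = 2, deg(g) = 1, so Bézout bound = 2.
Scan x ∈ F_7. For each x, list the y ∈ F_7 with f(x, y) ≡ 0 and those with g(x, y) ≡ 0 (mod 7); the common zeros in that column are the intersection.
  x = 0: f ≡ 0 at y ∈ {1, 5}; g ≡ 0 at y ∈ {0, 1, 2, 3, 4, 5, 6}; common: {1, 5}.
  x = 1: f ≡ 0 at y ∈ {1, 5}; g ≡ 0 at y ∈ ∅; common: ∅.
  x = 2: f ≡ 0 at y ∈ ∅; g ≡ 0 at y ∈ ∅; common: ∅.
  x = 3: f ≡ 0 at y ∈ {2, 4}; g ≡ 0 at y ∈ ∅; common: ∅.
  x = 4: f ≡ 0 at y ∈ ∅; g ≡ 0 at y ∈ ∅; common: ∅.
  x = 5: f ≡ 0 at y ∈ {2, 4}; g ≡ 0 at y ∈ ∅; common: ∅.
  x = 6: f ≡ 0 at y ∈ ∅; g ≡ 0 at y ∈ ∅; common: ∅.
Collecting: common zeros = {(0, 1), (0, 5)}, so the count is 2.
Comparison with the Bézout bound: 2 ≤ 2 = deg(f)·deg(g), as expected for curves with no common component (the bound is attained).


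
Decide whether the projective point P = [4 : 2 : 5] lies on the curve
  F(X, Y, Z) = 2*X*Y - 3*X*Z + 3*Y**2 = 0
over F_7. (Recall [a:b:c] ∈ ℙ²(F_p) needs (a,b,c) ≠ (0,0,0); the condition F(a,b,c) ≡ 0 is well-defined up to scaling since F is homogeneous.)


F(4,2,5) ≡ 3 (mod 7); P is NOT on the curve.

Evaluate F(4, 2, 5) term-by-term (mod 7).
  2*X*Y ↦ 2·4·2·1 = 16
  -3*X*Z ↦ -3·4·1·5 = -60
  3*Y**2 ↦ 3·1·4·1 = 12
Sum: F(4, 2, 5) = (16) + (-60) + (12) = -32.
Reducing mod 7: -32 ≡ 3 (mod 7).
Since F(a, b, c) ≡ 3 ≠ 0 (mod 7), P does NOT lie on the curve.


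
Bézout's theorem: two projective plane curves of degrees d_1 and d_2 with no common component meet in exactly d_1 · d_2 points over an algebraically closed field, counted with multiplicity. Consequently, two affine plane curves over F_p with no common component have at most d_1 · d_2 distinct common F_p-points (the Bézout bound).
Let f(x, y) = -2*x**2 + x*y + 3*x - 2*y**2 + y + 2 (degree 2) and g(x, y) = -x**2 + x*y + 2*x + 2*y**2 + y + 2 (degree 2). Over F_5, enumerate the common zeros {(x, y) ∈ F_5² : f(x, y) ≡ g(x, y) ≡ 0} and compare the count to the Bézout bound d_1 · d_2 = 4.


Common zeros: {(3, 1)}; count = 1; Bézout bound = 4.

deg(f) = 2, deg(g) = 2, so Bézout bound = 4.
Scan x ∈ F_5. For each x, list the y ∈ F_5 with f(x, y) ≡ 0 and those with g(x, y) ≡ 0 (mod 5); the common zeros in that column are the intersection.
  x = 0: f ≡ 0 at y ∈ ∅; g ≡ 0 at y ∈ {1}; common: ∅.
  x = 1: f ≡ 0 at y ∈ ∅; g ≡ 0 at y ∈ {2}; common: ∅.
  x = 2: f ≡ 0 at y ∈ {0, 4}; g ≡ 0 at y ∈ ∅; common: ∅.
  x = 3: f ≡ 0 at y ∈ {1}; g ≡ 0 at y ∈ {1, 2}; common: {1}.
  x = 4: f ≡ 0 at y ∈ {1, 4}; g ≡ 0 at y ∈ ∅; common: ∅.
Collecting: common zeros = {(3, 1)}, so the count is 1.
Comparison with the Bézout bound: 1 ≤ 4 = deg(f)·deg(g), as expected for curves with no common component (the affine F_5-count falls short of the bound because intersections may lie at infinity, over extension fields, or carry multiplicity).


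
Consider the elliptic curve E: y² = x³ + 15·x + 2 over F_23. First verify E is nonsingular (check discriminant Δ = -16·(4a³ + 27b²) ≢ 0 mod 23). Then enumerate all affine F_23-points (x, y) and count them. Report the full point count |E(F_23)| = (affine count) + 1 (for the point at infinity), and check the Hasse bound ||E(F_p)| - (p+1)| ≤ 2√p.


Affine points = {(0, 5), (0, 18), (1, 8), (1, 15), (5, 8), (5, 15), (6, 3), (6, 20), (7, 6), (7, 17), (8, 6), (8, 17), (10, 5), (10, 18), (11, 7), (11, 16), (12, 1), (12, 22), (13, 5), (13, 18), (14, 9), (14, 14), (17, 8), (17, 15), (18, 3), (18, 20), (19, 4), (19, 19), (22, 3), (22, 20)}; affine count = 30; |E(F_23)| = 31.

Discriminant check: Δ ∝ 4a³ + 27b² = 4·15³ + 27·2² = 4·3375 + 27·4 ≡ 15 (mod 23). Nonzero ⇒ E is nonsingular.
For each x ∈ F_23, compute rhs = x³ + 15·x + 2 mod 23, then count y ∈ F_23 with y² ≡ rhs.
  x = 0: rhs = 2, matching y values: 5, 18 (2 points).
  x = 1: rhs = 18, matching y values: 8, 15 (2 points).
  x = 2: rhs = 17, matching y values: none (0 points).
  x = 3: rhs = 5, matching y values: none (0 points).
  x = 4: rhs = 11, matching y values: none (0 points).
  x = 5: rhs = 18, matching y values: 8, 15 (2 points).
  x = 6: rhs = 9, matching y values: 3, 20 (2 points).
  x = 7: rhs = 13, matching y values: 6, 17 (2 points).
  x = 8: rhs = 13, matching y values: 6, 17 (2 points).
  x = 9: rhs = 15, matching y values: none (0 points).
  x = 10: rhs = 2, matching y values: 5, 18 (2 points).
  x = 11: rhs = 3, matching y values: 7, 16 (2 points).
  x = 12: rhs = 1, matching y values: 1, 22 (2 points).
  x = 13: rhs = 2, matching y values: 5, 18 (2 points).
  x = 14: rhs = 12, matching y values: 9, 14 (2 points).
  x = 15: rhs = 14, matching y values: none (0 points).
  x = 16: rhs = 14, matching y values: none (0 points).
  x = 17: rhs = 18, matching y values: 8, 15 (2 points).
  x = 18: rhs = 9, matching y values: 3, 20 (2 points).
  x = 19: rhs = 16, matching y values: 4, 19 (2 points).
  x = 20: rhs = 22, matching y values: none (0 points).
  x = 21: rhs = 10, matching y values: none (0 points).
  x = 22: rhs = 9, matching y values: 3, 20 (2 points).
Total affine count: 30.
Full point count |E(F_23)| = 30 + 1 = 31.
Hasse bound: |31 − (23+1)| = |7| = 7 ≤ 2√23 ≈ 9.5917 ✓.
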